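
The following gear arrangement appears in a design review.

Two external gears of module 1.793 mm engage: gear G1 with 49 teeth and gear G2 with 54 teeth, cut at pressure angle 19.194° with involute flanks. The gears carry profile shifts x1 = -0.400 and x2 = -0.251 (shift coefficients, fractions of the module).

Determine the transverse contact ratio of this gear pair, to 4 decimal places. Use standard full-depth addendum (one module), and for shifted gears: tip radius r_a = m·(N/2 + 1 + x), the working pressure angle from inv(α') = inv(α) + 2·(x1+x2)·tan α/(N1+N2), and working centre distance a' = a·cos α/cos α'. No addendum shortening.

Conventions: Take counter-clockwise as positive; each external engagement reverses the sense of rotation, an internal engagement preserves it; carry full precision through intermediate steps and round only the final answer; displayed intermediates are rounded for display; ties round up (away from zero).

2.0152

topology: single-mesh involute geometry — m = 1.793, 49T/54T pair
base radii: r_b1 = 41.486550, r_b2 = 45.719871
tip radii: r_a1 = 45.004300, r_a2 = 49.753957
inv(α') = inv(19.194°) + 2·(-0.400-0.251)·tan α/(49+54) = 0.00872043  ⇒  α' = 16.81127°
a' = a·cos α / cos α' = 92.3395·cos 19.194°/cos 16.81127° = 91.099788
action lengths: √(r_a1²−r_b1²) = 17.442855, √(r_a2²−r_b2²) = 19.625229
base pitch p_b = π·m·cos α = 5.319749
CR = (17.442855 + 19.625229 − 91.099788·sin 16.81127°)/5.319749 = 2.015169
contact ratio ≈ 2.0152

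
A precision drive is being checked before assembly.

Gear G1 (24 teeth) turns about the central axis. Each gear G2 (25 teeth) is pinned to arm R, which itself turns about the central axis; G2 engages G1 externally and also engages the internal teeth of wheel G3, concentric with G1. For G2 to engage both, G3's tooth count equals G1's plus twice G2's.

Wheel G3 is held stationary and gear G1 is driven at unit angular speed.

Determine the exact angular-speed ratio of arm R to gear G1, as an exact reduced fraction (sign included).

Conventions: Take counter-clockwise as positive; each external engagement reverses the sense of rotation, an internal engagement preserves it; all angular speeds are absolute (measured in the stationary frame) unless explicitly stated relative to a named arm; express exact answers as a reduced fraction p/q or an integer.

12/49

class = planetary set [G3 = 24+2·25 = 74; Willis about the carrier]
ring teeth: 24 + 2·25 = 74
24(ω_sun−ω_arm) = −74(ω_ring−ω_arm),  ω_ring = 0, ω_sun = 1
24(1−ω_arm) = −74(0−ω_arm)  ⇒  98·ω_arm = 24  ⇒  ω_arm = 12/49
ω_out/ω_in = 12/49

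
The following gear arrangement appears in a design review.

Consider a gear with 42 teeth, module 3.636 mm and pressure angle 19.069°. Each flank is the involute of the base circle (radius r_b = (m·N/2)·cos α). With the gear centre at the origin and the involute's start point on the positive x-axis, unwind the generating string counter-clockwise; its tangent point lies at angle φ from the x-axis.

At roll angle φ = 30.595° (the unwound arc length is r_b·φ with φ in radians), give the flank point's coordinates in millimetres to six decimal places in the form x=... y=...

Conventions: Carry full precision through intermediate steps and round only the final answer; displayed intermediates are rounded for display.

x=81.732791 y=3.559268

topology: single-mesh involute geometry — m = 3.636, N = 42
pitch radius r_p = m·N/2 = 3.636·42/2 = 76.356000
base radius r_b = r_p·cos α = 76.356000·cos 19.069° = 72.166027
roll angle φ = 30.595° = 0.53398348 rad
x = r_b·(cos φ + φ·sin φ) = 81.732791
y = r_b·(sin φ − φ·cos φ) = 3.559268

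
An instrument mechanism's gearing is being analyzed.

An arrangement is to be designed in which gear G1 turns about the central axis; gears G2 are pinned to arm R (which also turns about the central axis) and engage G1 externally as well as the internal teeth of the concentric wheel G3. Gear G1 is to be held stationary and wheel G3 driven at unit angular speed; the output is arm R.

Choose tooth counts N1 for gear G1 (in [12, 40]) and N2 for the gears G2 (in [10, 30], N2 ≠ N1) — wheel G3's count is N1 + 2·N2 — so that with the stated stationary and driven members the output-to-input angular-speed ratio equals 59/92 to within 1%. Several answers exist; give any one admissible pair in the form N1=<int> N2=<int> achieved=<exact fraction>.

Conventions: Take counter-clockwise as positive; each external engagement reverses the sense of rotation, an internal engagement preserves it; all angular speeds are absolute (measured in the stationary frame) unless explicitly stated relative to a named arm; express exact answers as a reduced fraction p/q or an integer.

topology: planetary set — design target 59/92, arm = carrier (Willis)
Willis with ω_sun = 0: ω_arm/ω_ring = N3/(N1+N3); set equal to 59/92  ⇒  N3/N1 = (59/92)/(1 − 59/92) = 59/33
N3 = N1 + 2·N2  ⇒  N2/N1 = (N3/N1 − 1)/2 = (59/33 − 1)/2 = 13/33
smallest multiple with N1 ≥ 12 and N2 ≥ 10: k = 1  ⇒  N1 = 1·33 = 33, N2 = 1·13 = 13 (N1 ≤ 40, N2 ≤ 30, N2 ≠ N1 ✓), N3 = 33 + 2·13 = 59
check: N3/(N1+N3) with N1 = 33, N3 = 59 gives 59/92; |achieved − target| = 0 ≤ 59/9200 ✓

N1=33 N2=13 achieved=59/92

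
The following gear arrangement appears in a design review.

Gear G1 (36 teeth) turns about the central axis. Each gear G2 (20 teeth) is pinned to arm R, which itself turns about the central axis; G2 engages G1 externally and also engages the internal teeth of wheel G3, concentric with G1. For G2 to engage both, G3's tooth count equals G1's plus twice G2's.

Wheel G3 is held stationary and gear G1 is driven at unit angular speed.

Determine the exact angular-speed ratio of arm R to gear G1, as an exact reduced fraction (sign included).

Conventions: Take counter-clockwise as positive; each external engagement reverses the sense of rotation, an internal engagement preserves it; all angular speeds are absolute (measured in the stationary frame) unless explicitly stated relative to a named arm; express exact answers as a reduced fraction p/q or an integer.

9/28

topology: planetary set — G1 36T / G2 20T / G3 76T, arm = carrier (Willis)
ring teeth: 36 + 2·20 = 76
36(ω_sun−ω_arm) = −76(ω_ring−ω_arm),  ω_ring = 0, ω_sun = 1
36(1−ω_arm) = −76(0−ω_arm)  ⇒  112·ω_arm = 36  ⇒  ω_arm = 9/28
ω_out/ω_in = 9/28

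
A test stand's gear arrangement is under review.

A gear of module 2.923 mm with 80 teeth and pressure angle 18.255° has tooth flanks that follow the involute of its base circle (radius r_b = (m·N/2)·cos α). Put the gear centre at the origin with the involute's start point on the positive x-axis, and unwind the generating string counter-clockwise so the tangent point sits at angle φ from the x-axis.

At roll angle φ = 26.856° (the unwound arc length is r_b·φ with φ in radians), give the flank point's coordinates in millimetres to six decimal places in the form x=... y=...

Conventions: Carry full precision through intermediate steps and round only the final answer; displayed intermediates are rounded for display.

topology: single-mesh involute geometry — m = 2.923, N = 80
pitch radius r_p = m·N/2 = 2.923·80/2 = 116.920000
base radius r_b = r_p·cos α = 116.920000·cos 18.255° = 111.035626
roll angle φ = 26.856° = 0.46872562 rad
x = r_b·(cos φ + φ·sin φ) = 122.571271
y = r_b·(sin φ − φ·cos φ) = 3.728425

x=122.571271 y=3.728425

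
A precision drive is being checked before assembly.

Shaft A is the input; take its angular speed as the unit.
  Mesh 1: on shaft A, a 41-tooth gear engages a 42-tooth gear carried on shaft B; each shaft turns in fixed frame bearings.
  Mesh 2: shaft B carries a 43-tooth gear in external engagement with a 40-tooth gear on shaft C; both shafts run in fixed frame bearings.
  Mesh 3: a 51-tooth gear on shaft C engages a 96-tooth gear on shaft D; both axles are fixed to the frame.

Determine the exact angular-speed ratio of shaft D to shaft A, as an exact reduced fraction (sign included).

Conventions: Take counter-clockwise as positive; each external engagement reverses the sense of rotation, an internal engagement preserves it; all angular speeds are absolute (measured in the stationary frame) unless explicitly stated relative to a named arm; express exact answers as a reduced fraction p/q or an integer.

class = fixed-axis compound train [3 meshes; 3 ratios multiply, 3 sense flips]
mesh 1 [41T→42T]: running ratio 41/42, sense −
mesh 2 [43T→40T]: running ratio 1763/1680, sense +
mesh 3 [51T→96T]: running ratio 29971/53760, sense −
ω_out/ω_in = -29971/53760

-29971/53760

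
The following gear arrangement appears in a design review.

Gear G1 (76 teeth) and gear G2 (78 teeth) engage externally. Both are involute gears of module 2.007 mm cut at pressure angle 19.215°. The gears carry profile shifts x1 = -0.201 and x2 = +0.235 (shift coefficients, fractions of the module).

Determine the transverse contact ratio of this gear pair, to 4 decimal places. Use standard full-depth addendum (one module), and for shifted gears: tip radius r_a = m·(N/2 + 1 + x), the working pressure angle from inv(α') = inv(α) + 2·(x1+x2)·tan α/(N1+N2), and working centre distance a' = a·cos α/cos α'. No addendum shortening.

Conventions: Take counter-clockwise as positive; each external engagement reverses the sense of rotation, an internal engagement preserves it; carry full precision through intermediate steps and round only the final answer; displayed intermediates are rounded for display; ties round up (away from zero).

single-mesh involute tooth geometry (76T engaging 78T at module 2.007)
base radii: r_b1 = 72.017240, r_b2 = 73.912430
tip radii: r_a1 = 77.869593, r_a2 = 80.751645
inv(α') = inv(19.215°) + 2·(-0.201+0.235)·tan α/(76+78) = 0.01331930  ⇒  α' = 19.28729°
a' = a·cos α / cos α' = 154.5390·cos 19.215°/cos 19.28729° = 154.607115
action lengths: √(r_a1²−r_b1²) = 29.617406, √(r_a2²−r_b2²) = 32.523543
base pitch p_b = π·m·cos α = 5.953917
CR = (29.617406 + 32.523543 − 154.607115·sin 19.28729°)/5.953917 = 1.859856
contact ratio ≈ 1.8599

1.8599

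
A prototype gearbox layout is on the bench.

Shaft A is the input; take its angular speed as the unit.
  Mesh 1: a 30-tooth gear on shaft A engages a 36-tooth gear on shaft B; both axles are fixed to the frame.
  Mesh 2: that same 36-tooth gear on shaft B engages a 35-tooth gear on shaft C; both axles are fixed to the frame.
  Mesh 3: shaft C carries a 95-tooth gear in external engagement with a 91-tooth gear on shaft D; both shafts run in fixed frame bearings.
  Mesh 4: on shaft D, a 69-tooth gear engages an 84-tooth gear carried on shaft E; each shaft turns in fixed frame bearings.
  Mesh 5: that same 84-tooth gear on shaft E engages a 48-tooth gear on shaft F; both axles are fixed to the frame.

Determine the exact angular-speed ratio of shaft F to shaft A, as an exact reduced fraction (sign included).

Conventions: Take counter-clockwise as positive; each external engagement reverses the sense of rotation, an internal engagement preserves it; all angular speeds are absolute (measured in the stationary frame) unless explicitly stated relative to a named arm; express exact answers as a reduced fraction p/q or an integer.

-6555/5096

class = fixed-axis compound train [5 meshes; 5 ratios multiply, 5 sense flips]
mesh 1 [30T→36T]: running ratio 5/6, sense −
mesh 2 [36T→35T]: running ratio 6/7, sense +
mesh 3 [95T→91T]: running ratio 570/637, sense −
mesh 4 [69T→84T]: running ratio 6555/8918, sense +
mesh 5 [84T→48T]: running ratio 6555/5096, sense −
ω_out/ω_in = -6555/5096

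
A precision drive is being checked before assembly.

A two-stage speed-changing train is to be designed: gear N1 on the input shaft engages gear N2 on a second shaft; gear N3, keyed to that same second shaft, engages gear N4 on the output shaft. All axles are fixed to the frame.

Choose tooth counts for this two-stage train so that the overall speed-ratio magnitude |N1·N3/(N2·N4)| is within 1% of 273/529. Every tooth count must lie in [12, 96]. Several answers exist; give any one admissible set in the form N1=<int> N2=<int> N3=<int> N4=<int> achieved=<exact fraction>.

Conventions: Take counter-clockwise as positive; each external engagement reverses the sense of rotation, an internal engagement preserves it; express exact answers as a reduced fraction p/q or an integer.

N1=13 N2=23 N3=21 N4=23 achieved=273/529

2-stage fixed-axis compound train for ratio 273/529
target = 273/529 in lowest terms: an exact hit needs N1·N3 = k·273 and N2·N4 = k·529 for one integer k, every count in [12, 96]; additionally prefer no 1:1 stage (N1 ≠ N2, N3 ≠ N4)
k = 1: N1·N3 = 273 = 13·21, N2·N4 = 529 = 23·23
achieved = 13·21/(23·23) = 273/529; |achieved − target| = 0 ≤ 273/52900 ✓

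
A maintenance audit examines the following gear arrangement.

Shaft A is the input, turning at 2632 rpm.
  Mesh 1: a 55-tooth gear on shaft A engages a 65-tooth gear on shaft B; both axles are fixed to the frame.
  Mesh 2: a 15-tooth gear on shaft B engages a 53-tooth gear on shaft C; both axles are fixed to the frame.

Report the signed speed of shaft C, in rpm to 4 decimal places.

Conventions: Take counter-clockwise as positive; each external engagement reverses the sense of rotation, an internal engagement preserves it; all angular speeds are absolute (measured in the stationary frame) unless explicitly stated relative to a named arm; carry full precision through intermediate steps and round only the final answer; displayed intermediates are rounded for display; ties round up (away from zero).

+630.3048 rpm

topology: fixed-axis compound train — 2 meshes, A→C
mesh 1 [55T→65T]: ω = 2632.0000×55/65 = 2227.0769 rpm, sense flips to −
mesh 2 [15T→53T]: ω = 2227.0769×15/53 = 630.3048 rpm, sense flips to +
signed output speed = +630.3048 rpm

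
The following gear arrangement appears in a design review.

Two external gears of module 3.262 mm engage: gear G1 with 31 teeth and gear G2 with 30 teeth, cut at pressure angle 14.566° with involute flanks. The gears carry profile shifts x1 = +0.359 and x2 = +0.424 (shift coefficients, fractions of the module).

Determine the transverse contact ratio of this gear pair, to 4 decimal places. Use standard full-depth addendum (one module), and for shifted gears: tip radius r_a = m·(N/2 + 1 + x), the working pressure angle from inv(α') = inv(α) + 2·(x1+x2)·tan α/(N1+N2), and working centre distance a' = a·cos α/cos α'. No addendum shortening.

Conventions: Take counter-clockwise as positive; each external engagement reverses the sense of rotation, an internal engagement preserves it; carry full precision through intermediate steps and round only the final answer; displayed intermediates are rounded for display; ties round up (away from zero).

class = single-mesh tooth geometry [involute pair 31T × 30T, m = 3.262]
base radii: r_b1 = 48.935898, r_b2 = 47.357320
tip radii: r_a1 = 54.994058, r_a2 = 53.575088
inv(α') = inv(14.566°) + 2·(+0.359+0.424)·tan α/(31+30) = 0.01229308  ⇒  α' = 18.79367°
a' = a·cos α / cos α' = 99.4910·cos 14.566°/cos 18.79367° = 101.716236
action lengths: √(r_a1²−r_b1²) = 25.092316, √(r_a2²−r_b2²) = 25.051432
base pitch p_b = π·m·cos α = 9.918494
CR = (25.092316 + 25.051432 − 101.716236·sin 18.79367°)/9.918494 = 1.751751
contact ratio ≈ 1.7518

1.7518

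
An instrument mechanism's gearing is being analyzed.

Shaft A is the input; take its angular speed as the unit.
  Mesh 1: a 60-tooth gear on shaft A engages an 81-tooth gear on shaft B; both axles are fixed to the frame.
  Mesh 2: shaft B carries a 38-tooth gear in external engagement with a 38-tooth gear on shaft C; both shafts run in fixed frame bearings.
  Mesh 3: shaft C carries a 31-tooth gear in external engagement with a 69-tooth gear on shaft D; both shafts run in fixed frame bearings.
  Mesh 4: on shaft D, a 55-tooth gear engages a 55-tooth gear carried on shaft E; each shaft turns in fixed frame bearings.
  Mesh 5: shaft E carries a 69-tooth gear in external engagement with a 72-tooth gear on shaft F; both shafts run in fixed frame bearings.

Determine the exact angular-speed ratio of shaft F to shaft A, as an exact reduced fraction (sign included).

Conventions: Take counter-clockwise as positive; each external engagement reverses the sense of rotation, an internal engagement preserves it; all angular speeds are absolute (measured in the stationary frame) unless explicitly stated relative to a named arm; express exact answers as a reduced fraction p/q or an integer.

class = fixed-axis compound train [5 meshes; 5 ratios multiply, 5 sense flips]
mesh 1 [60T→81T]: running ratio 20/27, sense −
mesh 2 [38T→38T]: running ratio 20/27, sense +
mesh 3 [31T→69T]: running ratio 620/1863, sense −
mesh 4 [55T→55T]: running ratio 620/1863, sense +
mesh 5 [69T→72T]: running ratio 155/486, sense −
ω_out/ω_in = -155/486

-155/486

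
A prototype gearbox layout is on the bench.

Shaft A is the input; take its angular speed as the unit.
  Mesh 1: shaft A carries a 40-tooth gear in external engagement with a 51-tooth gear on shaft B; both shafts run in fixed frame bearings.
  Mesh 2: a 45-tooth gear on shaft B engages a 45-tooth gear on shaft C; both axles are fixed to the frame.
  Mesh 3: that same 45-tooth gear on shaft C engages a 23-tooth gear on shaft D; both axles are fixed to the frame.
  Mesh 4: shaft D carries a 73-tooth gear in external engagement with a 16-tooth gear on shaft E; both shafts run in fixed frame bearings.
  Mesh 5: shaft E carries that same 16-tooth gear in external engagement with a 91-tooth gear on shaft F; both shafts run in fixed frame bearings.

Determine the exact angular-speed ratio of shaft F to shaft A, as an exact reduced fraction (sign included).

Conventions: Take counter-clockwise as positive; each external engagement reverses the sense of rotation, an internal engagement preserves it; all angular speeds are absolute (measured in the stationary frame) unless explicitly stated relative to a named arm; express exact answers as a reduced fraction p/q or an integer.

-43800/35581

class = fixed-axis compound train [5 meshes; 5 ratios multiply, 5 sense flips]
mesh 1 [40T→51T]: running ratio 40/51, sense −
mesh 2 [45T→45T]: running ratio 40/51, sense +
mesh 3 [45T→23T]: running ratio 600/391, sense −
mesh 4 [73T→16T]: running ratio 5475/782, sense +
mesh 5 [16T→91T]: running ratio 43800/35581, sense −
ω_out/ω_in = -43800/35581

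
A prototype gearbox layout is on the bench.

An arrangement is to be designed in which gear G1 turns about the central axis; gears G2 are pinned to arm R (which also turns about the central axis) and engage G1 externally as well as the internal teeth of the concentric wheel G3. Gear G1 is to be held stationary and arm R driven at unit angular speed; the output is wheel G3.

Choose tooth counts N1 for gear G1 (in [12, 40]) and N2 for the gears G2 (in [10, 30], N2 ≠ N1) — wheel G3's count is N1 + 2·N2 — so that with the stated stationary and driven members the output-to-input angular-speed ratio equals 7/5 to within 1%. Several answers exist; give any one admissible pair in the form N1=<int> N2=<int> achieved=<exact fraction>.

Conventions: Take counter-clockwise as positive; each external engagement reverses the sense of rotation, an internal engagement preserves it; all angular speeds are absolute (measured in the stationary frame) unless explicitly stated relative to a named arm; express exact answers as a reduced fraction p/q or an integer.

class = planetary set [ratio 7/5 wanted; Willis about the carrier]
Willis with ω_sun = 0: ω_ring/ω_arm = (N1+N3)/N3; set equal to 7/5  ⇒  N3/N1 = 1/(7/5 − 1) = 5/2
N3 = N1 + 2·N2  ⇒  N2/N1 = (N3/N1 − 1)/2 = (5/2 − 1)/2 = 3/4
smallest multiple with N1 ≥ 12 and N2 ≥ 10: k = 4  ⇒  N1 = 4·4 = 16, N2 = 4·3 = 12 (N1 ≤ 40, N2 ≤ 30, N2 ≠ N1 ✓), N3 = 16 + 2·12 = 40
check: (N1+N3)/N3 with N1 = 16, N3 = 40 gives 7/5; |achieved − target| = 0 ≤ 7/500 ✓

N1=16 N2=12 achieved=7/5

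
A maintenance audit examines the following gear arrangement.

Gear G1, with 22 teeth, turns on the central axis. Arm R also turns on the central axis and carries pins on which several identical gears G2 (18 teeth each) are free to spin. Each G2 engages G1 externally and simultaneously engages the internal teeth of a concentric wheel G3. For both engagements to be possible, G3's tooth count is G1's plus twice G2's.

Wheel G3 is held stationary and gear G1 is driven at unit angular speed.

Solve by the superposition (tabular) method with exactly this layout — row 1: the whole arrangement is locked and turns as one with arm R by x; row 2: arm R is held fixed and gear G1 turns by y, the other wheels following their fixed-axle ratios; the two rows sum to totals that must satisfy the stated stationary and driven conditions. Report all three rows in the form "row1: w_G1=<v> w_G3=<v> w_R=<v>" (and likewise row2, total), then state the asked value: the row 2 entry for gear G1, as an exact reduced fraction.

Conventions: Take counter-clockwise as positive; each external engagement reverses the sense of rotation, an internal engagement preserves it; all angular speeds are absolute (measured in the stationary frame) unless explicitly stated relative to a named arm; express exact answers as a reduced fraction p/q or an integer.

recognized (axles ride arm R): planetary set, 22/18/58 teeth
row 1: whole set turns with the arm by x
row 2: sun turns y, ring = −(22/58)·y, arm 0
boundary: total ω_ring = x − (22/58)·y = 0 and total ω_sun = x + y = 1  ⇒  y = 29/40, x = 11/40
row 2 ring = −(22/58)·29/40 = -11/40
totals (row 1 + row 2): sun 11/40 + 29/40 = 1, ring 11/40 + (-11/40) = 0, arm 11/40 + 0 = 11/40
asked cell (row2, sun) = 29/40

row1: w_G1=11/40 w_G3=11/40 w_R=11/40
row2: w_G1=29/40 w_G3=-11/40 w_R=0
total: w_G1=1 w_G3=0 w_R=11/40
asked value: 29/40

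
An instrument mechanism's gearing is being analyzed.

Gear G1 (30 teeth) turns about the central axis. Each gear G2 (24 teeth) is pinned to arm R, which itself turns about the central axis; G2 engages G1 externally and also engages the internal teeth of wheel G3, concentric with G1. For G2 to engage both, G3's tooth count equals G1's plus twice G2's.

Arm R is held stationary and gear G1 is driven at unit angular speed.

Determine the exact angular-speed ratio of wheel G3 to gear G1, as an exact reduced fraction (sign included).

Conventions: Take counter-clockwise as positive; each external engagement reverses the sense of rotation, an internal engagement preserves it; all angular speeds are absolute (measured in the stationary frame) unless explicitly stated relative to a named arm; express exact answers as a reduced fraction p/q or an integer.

-5/13

class = planetary set [G3 = 30+2·24 = 78; Willis about the carrier]
ring teeth: 30 + 2·24 = 78
30(ω_sun−ω_arm) = −78(ω_ring−ω_arm),  ω_arm = 0, ω_sun = 1
ω_ring = 0 − (30/78)(1−0) = -5/13
ω_out/ω_in = -5/13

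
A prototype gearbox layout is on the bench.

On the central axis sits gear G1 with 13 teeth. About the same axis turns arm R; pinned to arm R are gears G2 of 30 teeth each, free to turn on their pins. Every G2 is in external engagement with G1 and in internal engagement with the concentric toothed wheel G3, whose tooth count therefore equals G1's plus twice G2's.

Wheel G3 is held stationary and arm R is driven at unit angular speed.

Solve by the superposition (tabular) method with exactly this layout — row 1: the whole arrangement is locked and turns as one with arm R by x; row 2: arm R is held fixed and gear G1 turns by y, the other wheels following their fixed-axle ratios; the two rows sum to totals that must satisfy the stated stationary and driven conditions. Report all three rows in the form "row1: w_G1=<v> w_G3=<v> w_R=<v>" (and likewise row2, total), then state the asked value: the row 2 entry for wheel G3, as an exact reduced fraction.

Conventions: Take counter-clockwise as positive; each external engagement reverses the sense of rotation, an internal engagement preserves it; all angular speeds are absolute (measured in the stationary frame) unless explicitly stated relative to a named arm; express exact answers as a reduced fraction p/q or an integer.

row1: w_G1=1 w_G3=1 w_R=1
row2: w_G1=73/13 w_G3=-1 w_R=0
total: w_G1=86/13 w_G3=0 w_R=1
asked value: -1

recognized (axles ride arm R): planetary set, 13/30/73 teeth
row 1 — lock + rotate with arm: ω_sun = ω_ring = ω_arm = x
row 2 — arm fixed, fixed-axis ratios: sun y, ring −(13/73)·y, arm 0
boundary: total ω_ring = x − (13/73)·y = 0 and total ω_arm = x = 1  ⇒  y = 73/13, x = 1
row 2 ring = −(13/73)·73/13 = -1
totals (row 1 + row 2): sun 1 + 73/13 = 86/13, ring 1 + (-1) = 0, arm 1 + 0 = 1
asked cell (row2, ring) = -1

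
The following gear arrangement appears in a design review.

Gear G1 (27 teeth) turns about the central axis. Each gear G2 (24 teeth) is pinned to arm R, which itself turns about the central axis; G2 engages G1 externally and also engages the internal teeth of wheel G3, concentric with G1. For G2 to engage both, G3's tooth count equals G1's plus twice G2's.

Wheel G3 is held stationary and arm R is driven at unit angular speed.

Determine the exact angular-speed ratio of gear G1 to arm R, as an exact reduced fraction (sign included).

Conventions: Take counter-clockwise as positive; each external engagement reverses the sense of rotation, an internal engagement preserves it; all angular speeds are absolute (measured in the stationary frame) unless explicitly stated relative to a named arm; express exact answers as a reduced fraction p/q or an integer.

34/9

class = planetary set [G3 = 27+2·24 = 75; Willis about the carrier]
ring teeth: 27 + 2·24 = 75
27(ω_sun−ω_arm) = −75(ω_ring−ω_arm),  ω_ring = 0, ω_arm = 1
ω_sun = 1 − (75/27)(0−1) = 34/9
ω_out/ω_in = 34/9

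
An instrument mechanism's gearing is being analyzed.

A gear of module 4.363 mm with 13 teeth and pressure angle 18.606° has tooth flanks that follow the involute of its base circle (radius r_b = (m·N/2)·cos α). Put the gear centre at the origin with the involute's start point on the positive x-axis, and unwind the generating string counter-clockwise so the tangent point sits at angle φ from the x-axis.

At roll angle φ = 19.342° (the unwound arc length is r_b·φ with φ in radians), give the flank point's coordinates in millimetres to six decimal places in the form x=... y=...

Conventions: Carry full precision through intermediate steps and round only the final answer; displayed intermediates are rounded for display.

x=28.365420 y=0.340756

recognized (one wheel, involute flank): single-mesh tooth geometry, m = 4.363, N = 13
pitch radius r_p = m·N/2 = 4.363·13/2 = 28.359500
base radius r_b = r_p·cos α = 28.359500·cos 18.606° = 26.877291
roll angle φ = 19.342° = 0.33758158 rad
x = r_b·(cos φ + φ·sin φ) = 28.365420
y = r_b·(sin φ − φ·cos φ) = 0.340756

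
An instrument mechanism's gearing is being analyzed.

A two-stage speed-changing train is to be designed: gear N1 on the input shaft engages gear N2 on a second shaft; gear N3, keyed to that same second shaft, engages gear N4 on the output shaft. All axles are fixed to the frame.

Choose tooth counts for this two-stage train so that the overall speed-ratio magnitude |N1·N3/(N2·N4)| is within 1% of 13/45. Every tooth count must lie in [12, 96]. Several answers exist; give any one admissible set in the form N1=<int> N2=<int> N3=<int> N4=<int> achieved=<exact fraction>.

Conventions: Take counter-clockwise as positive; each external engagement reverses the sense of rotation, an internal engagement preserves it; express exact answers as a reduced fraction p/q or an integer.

design class (target 13/45): fixed-axis compound train
target = 13/45 in lowest terms: an exact hit needs N1·N3 = k·13 and N2·N4 = k·45 for one integer k, every count in [12, 96]; additionally prefer no 1:1 stage (N1 ≠ N2, N3 ≠ N4)
k = 1…11: no 1:1-free in-range split of k·13 and k·45 into factor pairs; take k = 12
k = 12: N1·N3 = 156 = 12·13, N2·N4 = 540 = 45·12
achieved = 12·13/(45·12) = 13/45; |achieved − target| = 0 ≤ 13/4500 ✓

N1=12 N2=45 N3=13 N4=12 achieved=13/45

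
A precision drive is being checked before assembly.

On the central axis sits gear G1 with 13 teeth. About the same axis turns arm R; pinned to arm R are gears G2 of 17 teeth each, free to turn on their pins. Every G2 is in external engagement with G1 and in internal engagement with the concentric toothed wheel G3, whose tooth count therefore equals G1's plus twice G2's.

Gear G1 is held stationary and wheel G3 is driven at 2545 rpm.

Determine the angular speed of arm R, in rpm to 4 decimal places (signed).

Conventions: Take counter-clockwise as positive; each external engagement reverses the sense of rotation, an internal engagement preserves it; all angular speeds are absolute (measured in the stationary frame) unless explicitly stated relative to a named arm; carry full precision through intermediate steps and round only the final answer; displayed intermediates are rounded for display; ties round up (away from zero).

class = planetary set [G3 = 13+2·17 = 47; Willis about the carrier]
normalise by the input: solve with ω_ring = 1, then scale by 2545 rpm
ring teeth: 13 + 2·17 = 47
13(ω_sun−ω_arm) = −47(ω_ring−ω_arm),  ω_sun = 0, ω_ring = 1
13(0−ω_arm) = −47(1−ω_arm)  ⇒  60·ω_arm = 47  ⇒  ω_arm = 47/60
scale: ω_arm = 47/60 × 2545 rpm = +1993.5833 rpm

+1993.5833 rpm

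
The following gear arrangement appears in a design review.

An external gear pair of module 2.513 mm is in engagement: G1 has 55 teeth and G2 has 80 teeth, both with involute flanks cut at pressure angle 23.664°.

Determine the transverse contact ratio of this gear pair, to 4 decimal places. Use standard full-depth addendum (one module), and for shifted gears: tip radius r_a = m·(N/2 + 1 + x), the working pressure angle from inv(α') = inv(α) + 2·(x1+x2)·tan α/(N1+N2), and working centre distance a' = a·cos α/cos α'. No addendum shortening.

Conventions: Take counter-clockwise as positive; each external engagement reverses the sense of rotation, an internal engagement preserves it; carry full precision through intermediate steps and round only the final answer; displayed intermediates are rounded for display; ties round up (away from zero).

1.6154

topology: single-mesh involute geometry — m = 2.513, 55T/80T pair
base radii: r_b1 = 63.296593, r_b2 = 92.067772
tip radii: r_a1 = 71.620500, r_a2 = 103.033000
no profile shift: α' = α, a' = a
action lengths: √(r_a1²−r_b1²) = 33.511749, √(r_a2²−r_b2²) = 46.252831
base pitch p_b = π·m·cos α = 7.230986
CR = (33.511749 + 46.252831 − 169.627500·sin 23.66400°)/7.230986 = 1.615380
contact ratio ≈ 1.6154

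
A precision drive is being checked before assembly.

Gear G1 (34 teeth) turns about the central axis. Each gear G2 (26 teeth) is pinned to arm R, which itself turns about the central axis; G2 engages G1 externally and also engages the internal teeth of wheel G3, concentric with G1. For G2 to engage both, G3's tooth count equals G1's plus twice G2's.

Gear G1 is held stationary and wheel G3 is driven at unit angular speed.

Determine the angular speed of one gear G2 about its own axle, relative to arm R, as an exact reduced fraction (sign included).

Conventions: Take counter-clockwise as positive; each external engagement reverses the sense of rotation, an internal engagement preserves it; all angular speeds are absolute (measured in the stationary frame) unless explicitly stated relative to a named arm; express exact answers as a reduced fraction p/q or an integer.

recognized (axles ride arm R): planetary set, 34/26/86 teeth
ring teeth: 34 + 2·26 = 86
34(ω_sun−ω_arm) = −86(ω_ring−ω_arm),  ω_sun = 0, ω_ring = 1
34(0−ω_arm) = −86(1−ω_arm)  ⇒  120·ω_arm = 86  ⇒  ω_arm = 43/60
sun–planet mesh: 34·(0−43/60) = −26·(ω_p−ω_arm)  ⇒  ω_p−ω_arm = 731/780
exact speed ratio = 731/780

731/780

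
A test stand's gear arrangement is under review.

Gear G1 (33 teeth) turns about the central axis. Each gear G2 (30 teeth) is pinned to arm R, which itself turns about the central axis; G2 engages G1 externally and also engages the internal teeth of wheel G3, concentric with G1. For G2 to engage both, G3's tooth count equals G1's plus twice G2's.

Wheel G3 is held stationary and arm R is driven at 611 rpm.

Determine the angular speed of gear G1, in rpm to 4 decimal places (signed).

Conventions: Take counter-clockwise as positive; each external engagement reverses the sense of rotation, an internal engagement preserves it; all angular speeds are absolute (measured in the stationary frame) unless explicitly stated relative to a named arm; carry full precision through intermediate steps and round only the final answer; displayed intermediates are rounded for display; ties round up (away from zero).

class = planetary set [G3 = 33+2·30 = 93; Willis about the carrier]
normalise by the input: solve with ω_arm = 1, then scale by 611 rpm
ring teeth: 33 + 2·30 = 93
33(ω_sun−ω_arm) = −93(ω_ring−ω_arm),  ω_ring = 0, ω_arm = 1
ω_sun = 1 − (93/33)(0−1) = 42/11
scale: ω_sun = 42/11 × 611 rpm = +2332.9091 rpm

+2332.9091 rpm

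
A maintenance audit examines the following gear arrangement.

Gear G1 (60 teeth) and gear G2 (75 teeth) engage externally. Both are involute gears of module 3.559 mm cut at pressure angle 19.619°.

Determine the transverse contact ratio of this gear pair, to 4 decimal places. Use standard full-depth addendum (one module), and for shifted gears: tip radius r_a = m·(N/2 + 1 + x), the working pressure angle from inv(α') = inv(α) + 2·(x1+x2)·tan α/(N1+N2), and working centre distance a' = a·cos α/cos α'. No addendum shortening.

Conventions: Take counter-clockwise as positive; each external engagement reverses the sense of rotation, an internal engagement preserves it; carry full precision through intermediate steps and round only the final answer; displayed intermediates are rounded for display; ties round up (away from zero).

recognized (one external pair, fixed centres): single-mesh tooth geometry, m = 3.559, N1 = 60, N2 = 75
base radii: r_b1 = 100.571592, r_b2 = 125.714490
tip radii: r_a1 = 110.329000, r_a2 = 137.021500
no profile shift: α' = α, a' = a
action lengths: √(r_a1²−r_b1²) = 45.363457, √(r_a2²−r_b2²) = 54.504666
base pitch p_b = π·m·cos α = 10.531832
CR = (45.363457 + 54.504666 − 240.232500·sin 19.61900°)/10.531832 = 1.823682
contact ratio ≈ 1.8237

1.8237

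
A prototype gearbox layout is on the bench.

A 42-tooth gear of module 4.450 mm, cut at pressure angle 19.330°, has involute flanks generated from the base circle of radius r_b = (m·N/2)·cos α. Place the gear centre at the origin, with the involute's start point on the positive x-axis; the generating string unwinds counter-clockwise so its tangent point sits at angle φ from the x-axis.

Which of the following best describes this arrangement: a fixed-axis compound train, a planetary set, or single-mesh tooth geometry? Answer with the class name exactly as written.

topology: single-mesh involute geometry — m = 4.450, N = 42
classification: single-mesh tooth geometry

single-mesh tooth geometry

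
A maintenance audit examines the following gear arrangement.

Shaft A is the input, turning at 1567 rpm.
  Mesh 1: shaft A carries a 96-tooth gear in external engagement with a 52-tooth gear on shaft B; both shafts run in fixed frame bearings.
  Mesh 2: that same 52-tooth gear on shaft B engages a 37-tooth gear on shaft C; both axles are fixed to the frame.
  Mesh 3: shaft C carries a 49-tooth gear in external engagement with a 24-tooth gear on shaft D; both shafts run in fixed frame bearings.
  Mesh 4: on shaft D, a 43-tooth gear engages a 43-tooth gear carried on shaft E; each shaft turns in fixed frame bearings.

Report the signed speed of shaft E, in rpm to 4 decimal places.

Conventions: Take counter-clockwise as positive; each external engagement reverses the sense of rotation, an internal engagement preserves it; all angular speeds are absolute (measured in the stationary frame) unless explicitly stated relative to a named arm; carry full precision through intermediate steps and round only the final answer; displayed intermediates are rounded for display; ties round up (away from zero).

+8300.8649 rpm

recognized (5 fixed axles, 4 meshes): fixed-axis compound train
mesh 1 [96T→52T]: ω = 1567.0000×96/52 = 2892.9231 rpm, sense flips to −
mesh 2 [52T→37T]: ω = 2892.9231×52/37 = 4065.7297 rpm, sense flips to +
mesh 3 [49T→24T]: ω = 4065.7297×49/24 = 8300.8649 rpm, sense flips to −
mesh 4 [43T→43T]: ω = 8300.8649×43/43 = 8300.8649 rpm, sense flips to +
signed output speed = +8300.8649 rpm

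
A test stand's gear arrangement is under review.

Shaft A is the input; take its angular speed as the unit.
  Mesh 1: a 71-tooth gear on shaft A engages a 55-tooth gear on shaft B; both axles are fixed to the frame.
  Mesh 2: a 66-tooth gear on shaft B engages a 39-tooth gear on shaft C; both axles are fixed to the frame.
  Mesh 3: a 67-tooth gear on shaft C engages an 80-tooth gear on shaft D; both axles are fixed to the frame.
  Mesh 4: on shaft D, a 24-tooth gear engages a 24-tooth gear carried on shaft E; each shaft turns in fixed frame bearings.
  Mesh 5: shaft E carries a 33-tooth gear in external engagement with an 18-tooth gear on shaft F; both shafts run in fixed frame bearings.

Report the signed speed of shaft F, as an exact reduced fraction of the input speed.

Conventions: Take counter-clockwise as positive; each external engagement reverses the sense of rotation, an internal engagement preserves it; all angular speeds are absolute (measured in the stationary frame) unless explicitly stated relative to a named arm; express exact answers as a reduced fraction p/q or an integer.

5-mesh fixed-axis compound train (all bearings frame-fixed)
mesh 1 [71T→55T]: |ω|/ω_in = 1×71/55 = 71/55, sense flips to −
mesh 2 [66T→39T]: |ω|/ω_in = (71/55)×66/39 = 142/65, sense flips to +
mesh 3 [67T→80T]: |ω|/ω_in = (142/65)×67/80 = 4757/2600, sense flips to −
mesh 4 [24T→24T]: |ω|/ω_in = (4757/2600)×24/24 = 4757/2600, sense flips to +
mesh 5 [33T→18T]: |ω|/ω_in = (4757/2600)×33/18 = 52327/15600, sense flips to −
signed output speed (× input speed) = -52327/15600

-52327/15600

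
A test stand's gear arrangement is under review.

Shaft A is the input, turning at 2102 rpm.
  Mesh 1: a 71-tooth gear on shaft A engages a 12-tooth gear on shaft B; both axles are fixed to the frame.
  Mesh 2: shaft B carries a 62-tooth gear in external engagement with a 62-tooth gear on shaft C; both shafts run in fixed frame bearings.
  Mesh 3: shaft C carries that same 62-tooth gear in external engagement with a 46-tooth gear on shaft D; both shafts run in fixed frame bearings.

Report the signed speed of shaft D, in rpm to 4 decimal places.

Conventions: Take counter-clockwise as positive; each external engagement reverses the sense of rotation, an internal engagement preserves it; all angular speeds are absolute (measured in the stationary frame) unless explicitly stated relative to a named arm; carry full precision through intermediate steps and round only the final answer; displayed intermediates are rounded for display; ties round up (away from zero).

topology: fixed-axis compound train — 3 meshes, A→D
mesh 1 [71T→12T]: ω = 2102.0000×71/12 = 12436.8333 rpm, sense flips to −
mesh 2 [62T→62T]: ω = 12436.8333×62/62 = 12436.8333 rpm, sense flips to +
mesh 3 [62T→46T]: ω = 12436.8333×62/46 = 16762.6884 rpm, sense flips to −
signed output speed = -16762.6884 rpm

-16762.6884 rpm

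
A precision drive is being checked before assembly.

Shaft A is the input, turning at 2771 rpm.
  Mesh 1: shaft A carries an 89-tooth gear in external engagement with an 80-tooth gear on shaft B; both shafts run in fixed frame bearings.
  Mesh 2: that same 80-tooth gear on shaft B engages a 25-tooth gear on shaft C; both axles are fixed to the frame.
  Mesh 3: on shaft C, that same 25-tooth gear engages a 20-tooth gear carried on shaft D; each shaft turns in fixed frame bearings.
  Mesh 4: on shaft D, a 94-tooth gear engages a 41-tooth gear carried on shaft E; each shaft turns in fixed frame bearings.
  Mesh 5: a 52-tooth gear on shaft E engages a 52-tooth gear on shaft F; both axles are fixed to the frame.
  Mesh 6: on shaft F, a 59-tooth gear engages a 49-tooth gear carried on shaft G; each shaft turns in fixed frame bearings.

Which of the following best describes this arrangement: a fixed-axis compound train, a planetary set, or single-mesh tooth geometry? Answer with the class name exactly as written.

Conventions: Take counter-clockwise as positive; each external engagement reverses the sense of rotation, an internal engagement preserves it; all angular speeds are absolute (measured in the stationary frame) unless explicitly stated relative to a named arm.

topology: fixed-axis compound train — 6 meshes, A→G
classification: fixed-axis compound train

fixed-axis compound train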